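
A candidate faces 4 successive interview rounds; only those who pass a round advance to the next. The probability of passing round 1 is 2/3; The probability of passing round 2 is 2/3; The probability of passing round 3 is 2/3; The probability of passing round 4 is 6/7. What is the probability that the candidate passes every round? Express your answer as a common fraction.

The events are sequential, so multiply the conditional probabilities:
P = 2/3 × 2/3 × 2/3 × 6/7 = 48/189 = 16/63.

16/63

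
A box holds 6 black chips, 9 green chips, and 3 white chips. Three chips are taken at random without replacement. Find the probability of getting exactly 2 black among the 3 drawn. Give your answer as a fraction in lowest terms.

One ordering (black drawn first) has probability 6/18 × 5/17 × 12/16 = 360/4896 = 5/68.
There are C(3,2) = 3 such orderings, each equally likely, so P = 3 × 5/68 = 15/68.

15/68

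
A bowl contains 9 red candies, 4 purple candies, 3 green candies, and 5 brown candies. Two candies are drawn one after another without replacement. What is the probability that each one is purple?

1/35

P(all purple) = 4/21 × 3/20 = 12/420 = 1/35.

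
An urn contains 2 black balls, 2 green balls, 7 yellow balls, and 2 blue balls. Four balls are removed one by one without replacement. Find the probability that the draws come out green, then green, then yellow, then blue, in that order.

7/4290

Multiply the probability of each draw given the previous ones:
P = 2/13 × 1/12 × 7/11 × 2/10 = 28/17160 = 7/4290.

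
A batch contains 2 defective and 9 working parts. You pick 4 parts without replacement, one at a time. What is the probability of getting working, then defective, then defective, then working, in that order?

Chain rule:
P = 9/11 × 2/10 × 1/9 × 8/8 = 144/7920 = 1/55.

1/55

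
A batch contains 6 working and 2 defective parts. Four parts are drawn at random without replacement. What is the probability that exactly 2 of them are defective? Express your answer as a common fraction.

One ordering (defective drawn first) has probability 2/8 × 1/7 × 6/6 × 5/5 = 60/1680 = 1/28.
There are C(4,2) = 6 such orderings, each equally likely, so P = 6 × 1/28 = 3/14.

3/14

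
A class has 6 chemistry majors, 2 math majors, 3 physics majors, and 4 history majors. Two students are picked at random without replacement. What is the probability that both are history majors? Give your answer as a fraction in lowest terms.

P(every draw is a history major) = 4/15 × 3/14 = 12/210 = 2/35.

2/35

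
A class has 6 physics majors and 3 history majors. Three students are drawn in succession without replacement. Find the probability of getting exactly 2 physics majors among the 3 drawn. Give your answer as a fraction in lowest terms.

15/28

One ordering (physics majors drawn first) has probability 6/9 × 5/8 × 3/7 = 90/504 = 5/28.
There are C(3,2) = 3 such orderings, each equally likely, so P = 3 × 5/28 = 15/28.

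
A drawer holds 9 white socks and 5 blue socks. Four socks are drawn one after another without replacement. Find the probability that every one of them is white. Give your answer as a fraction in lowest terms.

P(all white) = 9/14 × 8/13 × 7/12 × 6/11 = 3024/24024 = 18/143.

18/143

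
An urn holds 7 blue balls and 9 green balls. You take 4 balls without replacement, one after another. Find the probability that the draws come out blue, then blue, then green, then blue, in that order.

Multiply the probability of each draw given the previous ones:
P = 7/16 × 6/15 × 9/14 × 5/13 = 1890/43680 = 9/208.

9/208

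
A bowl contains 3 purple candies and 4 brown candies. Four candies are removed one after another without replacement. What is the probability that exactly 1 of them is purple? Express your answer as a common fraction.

One ordering (purple drawn first) has probability 3/7 × 4/6 × 3/5 × 2/4 = 72/840 = 3/35.
There are C(4,1) = 4 such orderings, each equally likely, so P = 4 × 3/35 = 12/35.

12/35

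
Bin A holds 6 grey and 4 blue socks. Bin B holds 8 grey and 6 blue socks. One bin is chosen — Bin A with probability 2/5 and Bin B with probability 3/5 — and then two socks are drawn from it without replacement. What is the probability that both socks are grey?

62/195

From Bin A: P(both grey) = (6/10)(5/9) = 1/3.
From Bin B: P(both grey) = (8/14)(7/13) = 4/13.
Total probability = (2/5)(1/3) + (3/5)(4/13) = 62/195.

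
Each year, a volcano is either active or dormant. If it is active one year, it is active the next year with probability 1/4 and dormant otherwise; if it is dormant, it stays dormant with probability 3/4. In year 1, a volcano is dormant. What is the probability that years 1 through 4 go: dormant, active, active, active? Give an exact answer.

Year 1 is given. For each transition, use the conditional probability from the current state:
P(active | dormant) = 1/4; P(active | active) = 1/4; P(active | active) = 1/4.
P = 1/4 × 1/4 × 1/4 = 1/64.

1/64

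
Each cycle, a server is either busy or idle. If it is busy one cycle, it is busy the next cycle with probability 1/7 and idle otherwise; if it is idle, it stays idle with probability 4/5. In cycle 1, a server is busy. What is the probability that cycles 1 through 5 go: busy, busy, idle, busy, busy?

Cycle 1 is given. For each transition, use the conditional probability from the current state:
P(busy | busy) = 1/7; P(idle | busy) = 6/7; P(busy | idle) = 1/5; P(busy | busy) = 1/7.
P = 1/7 × 6/7 × 1/5 × 1/7 = 6/1715.

6/1715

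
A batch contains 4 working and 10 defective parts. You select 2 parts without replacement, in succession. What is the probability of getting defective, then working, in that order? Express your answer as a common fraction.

Chain rule:
P = 10/14 × 4/13 = 40/182 = 20/91.

20/91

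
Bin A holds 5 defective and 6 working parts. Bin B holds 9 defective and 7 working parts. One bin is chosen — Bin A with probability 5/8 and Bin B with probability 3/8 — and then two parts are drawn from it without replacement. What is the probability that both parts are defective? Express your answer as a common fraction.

199/880

From Bin A: P(both defective) = (5/11)(4/10) = 2/11.
From Bin B: P(both defective) = (9/16)(8/15) = 3/10.
Total probability = (5/8)(2/11) + (3/8)(3/10) = 199/880.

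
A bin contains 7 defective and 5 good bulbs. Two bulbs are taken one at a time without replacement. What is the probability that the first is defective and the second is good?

Chain rule:
P = 7/12 × 5/11 = 35/132.

35/132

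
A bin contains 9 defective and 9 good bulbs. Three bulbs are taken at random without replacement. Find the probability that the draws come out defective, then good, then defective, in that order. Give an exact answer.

Chain rule:
P = 9/18 × 9/17 × 8/16 = 648/4896 = 9/68.

9/68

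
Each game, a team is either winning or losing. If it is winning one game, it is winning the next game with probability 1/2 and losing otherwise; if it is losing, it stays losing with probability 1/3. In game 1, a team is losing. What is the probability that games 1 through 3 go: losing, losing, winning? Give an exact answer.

2/9

Game 1 is given. For each transition, use the conditional probability from the current state:
P(losing | losing) = 1/3; P(winning | losing) = 2/3.
P = 1/3 × 2/3 = 2/9.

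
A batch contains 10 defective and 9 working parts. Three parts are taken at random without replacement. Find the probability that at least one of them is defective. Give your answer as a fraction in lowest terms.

P(no defective) = 9/19 × 8/18 × 7/17 = 504/5814 = 28/323.
P(at least one) = 1 − 28/323 = 295/323.

295/323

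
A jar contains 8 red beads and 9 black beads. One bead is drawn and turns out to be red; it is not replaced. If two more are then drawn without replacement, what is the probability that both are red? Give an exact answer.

7/40

With the first bead removed, 7 red remain out of 16.
P = 7/16 × 6/15 = 42/240 = 7/40.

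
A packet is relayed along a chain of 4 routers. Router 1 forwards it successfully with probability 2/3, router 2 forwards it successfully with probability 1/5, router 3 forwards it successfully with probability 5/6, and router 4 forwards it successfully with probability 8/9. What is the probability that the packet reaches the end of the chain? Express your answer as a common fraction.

The events are sequential, so multiply the conditional probabilities:
P = 2/3 × 1/5 × 5/6 × 8/9 = 80/810 = 8/81.

8/81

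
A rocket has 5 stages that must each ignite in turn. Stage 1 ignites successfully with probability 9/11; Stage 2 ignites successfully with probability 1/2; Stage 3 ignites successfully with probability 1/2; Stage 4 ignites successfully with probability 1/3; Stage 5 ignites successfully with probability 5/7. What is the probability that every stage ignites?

Each stage is reached only if all earlier stages succeed, so
P = 9/11 × 1/2 × 1/2 × 1/3 × 5/7 = 45/924 = 15/308.

15/308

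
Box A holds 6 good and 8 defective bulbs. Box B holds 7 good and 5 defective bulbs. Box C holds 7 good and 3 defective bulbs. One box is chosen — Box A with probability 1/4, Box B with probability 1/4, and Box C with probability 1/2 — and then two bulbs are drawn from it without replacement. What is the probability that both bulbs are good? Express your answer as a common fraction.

42533/120120

From Box A: P(both good) = (6/14)(5/13) = 15/91.
From Box B: P(both good) = (7/12)(6/11) = 7/22.
From Box C: P(both good) = (7/10)(6/9) = 7/15.
Total probability = (1/4)(15/91) + (1/4)(7/22) + (1/2)(7/15) = 42533/120120.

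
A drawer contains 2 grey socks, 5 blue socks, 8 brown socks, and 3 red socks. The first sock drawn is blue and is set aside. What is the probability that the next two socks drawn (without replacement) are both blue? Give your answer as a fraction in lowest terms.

3/68

After the first draw, 4 of the remaining 17 socks are blue.
P = 4/17 × 3/16 = 12/272 = 3/68.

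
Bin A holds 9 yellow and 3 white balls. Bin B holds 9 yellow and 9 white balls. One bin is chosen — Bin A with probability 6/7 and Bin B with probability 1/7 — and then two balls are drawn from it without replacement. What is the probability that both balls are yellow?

From Bin A: P(both yellow) = (9/12)(8/11) = 6/11.
From Bin B: P(both yellow) = (9/18)(8/17) = 4/17.
Total probability = (6/7)(6/11) + (1/7)(4/17) = 656/1309.

656/1309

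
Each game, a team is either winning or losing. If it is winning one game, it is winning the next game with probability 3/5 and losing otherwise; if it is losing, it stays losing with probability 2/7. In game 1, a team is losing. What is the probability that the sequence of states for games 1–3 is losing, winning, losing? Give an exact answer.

2/7

Game 1 is given. For each transition, use the conditional probability from the current state:
P(winning | losing) = 5/7; P(losing | winning) = 2/5.
P = 5/7 × 2/5 = 10/35 = 2/7.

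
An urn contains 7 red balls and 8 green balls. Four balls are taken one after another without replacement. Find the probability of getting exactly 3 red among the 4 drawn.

8/39

One ordering (red drawn first) has probability 7/15 × 6/14 × 5/13 × 8/12 = 1680/32760 = 2/39.
There are C(4,3) = 4 such orderings, each equally likely, so P = 4 × 2/39 = 8/39.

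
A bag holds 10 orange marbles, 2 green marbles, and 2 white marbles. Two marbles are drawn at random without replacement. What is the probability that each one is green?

1/91

P = 2/14 × 1/13 = 2/182 = 1/91.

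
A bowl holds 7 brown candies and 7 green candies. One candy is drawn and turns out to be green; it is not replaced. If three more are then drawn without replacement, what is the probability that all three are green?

With the first candy removed, 6 green remain out of 13.
P = 6/13 × 5/12 × 4/11 = 120/1716 = 10/143.

10/143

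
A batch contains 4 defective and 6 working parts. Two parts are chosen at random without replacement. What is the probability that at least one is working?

13/15

P(no working) = 4/10 × 3/9 = 12/90 = 2/15.
P(at least one) = 1 − 2/15 = 13/15.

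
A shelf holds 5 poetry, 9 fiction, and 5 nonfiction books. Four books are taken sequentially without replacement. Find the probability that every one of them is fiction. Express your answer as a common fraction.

21/646

P(all fiction) = 9/19 × 8/18 × 7/17 × 6/16 = 3024/93024 = 21/646.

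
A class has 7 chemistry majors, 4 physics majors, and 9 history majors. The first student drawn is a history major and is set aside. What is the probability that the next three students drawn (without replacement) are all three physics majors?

With the first student removed, 4 physics majors remain out of 19.
P = 4/19 × 3/18 × 2/17 = 24/5814 = 4/969.

4/969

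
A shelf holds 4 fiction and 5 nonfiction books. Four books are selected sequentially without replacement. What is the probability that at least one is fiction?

P(no fiction) = 5/9 × 4/8 × 3/7 × 2/6 = 120/3024 = 5/126.
P(at least one) = 1 − 5/126 = 121/126.

121/126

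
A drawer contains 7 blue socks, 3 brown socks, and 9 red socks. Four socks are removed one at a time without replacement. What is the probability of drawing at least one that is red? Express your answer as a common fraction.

P(no red) = 10/19 × 9/18 × 8/17 × 7/16 = 5040/93024 = 35/646.
P(at least one) = 1 − 35/646 = 611/646.

611/646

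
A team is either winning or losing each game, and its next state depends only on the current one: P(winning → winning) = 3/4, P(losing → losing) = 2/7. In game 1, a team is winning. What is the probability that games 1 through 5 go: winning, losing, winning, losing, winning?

Game 1 is given. For each transition, use the conditional probability from the current state:
P(losing | winning) = 1/4; P(winning | losing) = 5/7; P(losing | winning) = 1/4; P(winning | losing) = 5/7.
P = 1/4 × 5/7 × 1/4 × 5/7 = 25/784.

25/784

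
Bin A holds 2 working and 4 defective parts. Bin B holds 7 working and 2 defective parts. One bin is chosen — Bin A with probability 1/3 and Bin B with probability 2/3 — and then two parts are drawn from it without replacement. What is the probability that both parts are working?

From Bin A: P(both working) = (2/6)(1/5) = 1/15.
From Bin B: P(both working) = (7/9)(6/8) = 7/12.
Total probability = (1/3)(1/15) + (2/3)(7/12) = 37/90.

37/90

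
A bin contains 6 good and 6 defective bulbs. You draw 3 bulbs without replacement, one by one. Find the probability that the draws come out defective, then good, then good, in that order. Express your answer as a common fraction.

Each draw changes the counts, so multiply the conditional probabilities along the sequence:
P = 6/12 × 6/11 × 5/10 = 180/1320 = 3/22.

3/22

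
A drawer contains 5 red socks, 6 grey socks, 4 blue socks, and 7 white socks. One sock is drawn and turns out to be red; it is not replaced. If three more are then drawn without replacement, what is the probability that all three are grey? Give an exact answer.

After the first draw, 6 of the remaining 21 socks are grey.
P = 6/21 × 5/20 × 4/19 = 120/7980 = 2/133.

2/133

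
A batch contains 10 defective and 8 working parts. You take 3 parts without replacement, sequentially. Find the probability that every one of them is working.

P(every draw is working) = 8/18 × 7/17 × 6/16 = 336/4896 = 7/102.

7/102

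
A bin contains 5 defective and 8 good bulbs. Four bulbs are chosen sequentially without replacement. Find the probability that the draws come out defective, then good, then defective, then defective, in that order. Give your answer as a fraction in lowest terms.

4/143

Chain rule:
P = 5/13 × 8/12 × 4/11 × 3/10 = 480/17160 = 4/143.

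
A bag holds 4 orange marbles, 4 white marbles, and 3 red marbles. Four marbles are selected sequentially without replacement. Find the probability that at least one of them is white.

59/66

P(no white) = 7/11 × 6/10 × 5/9 × 4/8 = 840/7920 = 7/66.
P(at least one) = 1 − 7/66 = 59/66.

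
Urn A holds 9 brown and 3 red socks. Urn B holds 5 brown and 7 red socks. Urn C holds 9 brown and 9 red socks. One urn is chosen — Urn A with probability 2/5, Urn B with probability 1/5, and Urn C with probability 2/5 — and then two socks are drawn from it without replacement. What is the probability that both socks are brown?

961/2805

From Urn A: P(both brown) = (9/12)(8/11) = 6/11.
From Urn B: P(both brown) = (5/12)(4/11) = 5/33.
From Urn C: P(both brown) = (9/18)(8/17) = 4/17.
Total probability = (2/5)(6/11) + (1/5)(5/33) + (2/5)(4/17) = 961/2805.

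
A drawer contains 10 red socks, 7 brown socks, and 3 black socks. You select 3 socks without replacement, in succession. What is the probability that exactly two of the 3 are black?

One ordering (black drawn first) has probability 3/20 × 2/19 × 17/18 = 102/6840 = 17/1140.
There are C(3,2) = 3 such orderings, each equally likely, so P = 3 × 17/1140 = 17/380.

17/380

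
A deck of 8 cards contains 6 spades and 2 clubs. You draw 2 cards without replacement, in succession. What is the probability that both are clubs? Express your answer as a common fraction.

P(all clubs) = 2/8 × 1/7 = 2/56 = 1/28.

1/28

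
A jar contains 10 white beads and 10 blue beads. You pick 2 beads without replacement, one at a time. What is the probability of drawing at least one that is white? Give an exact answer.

29/38

P(no white) = 10/20 × 9/19 = 90/380 = 9/38.
P(at least one) = 1 − 9/38 = 29/38.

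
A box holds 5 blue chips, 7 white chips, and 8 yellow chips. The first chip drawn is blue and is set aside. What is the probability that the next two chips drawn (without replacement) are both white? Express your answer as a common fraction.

After the first draw, 7 of the remaining 19 chips are white.
P = 7/19 × 6/18 = 42/342 = 7/57.

7/57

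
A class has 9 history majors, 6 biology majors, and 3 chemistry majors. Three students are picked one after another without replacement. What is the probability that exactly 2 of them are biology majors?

One ordering (biology majors drawn first) has probability 6/18 × 5/17 × 12/16 = 360/4896 = 5/68.
There are C(3,2) = 3 such orderings, each equally likely, so P = 3 × 5/68 = 15/68.

15/68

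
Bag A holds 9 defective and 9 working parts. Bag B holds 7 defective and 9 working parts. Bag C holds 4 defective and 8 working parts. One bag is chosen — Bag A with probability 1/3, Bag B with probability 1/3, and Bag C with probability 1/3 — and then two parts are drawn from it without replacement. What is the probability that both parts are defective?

From Bag A: P(both defective) = (9/18)(8/17) = 4/17.
From Bag B: P(both defective) = (7/16)(6/15) = 7/40.
From Bag C: P(both defective) = (4/12)(3/11) = 1/11.
Total probability = (1/3)(4/17) + (1/3)(7/40) + (1/3)(1/11) = 3749/22440.

3749/22440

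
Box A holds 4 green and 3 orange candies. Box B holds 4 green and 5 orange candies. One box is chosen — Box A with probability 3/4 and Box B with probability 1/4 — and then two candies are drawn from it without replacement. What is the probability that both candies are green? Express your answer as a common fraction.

From Box A: P(both green) = (4/7)(3/6) = 2/7.
From Box B: P(both green) = (4/9)(3/8) = 1/6.
Total probability = (3/4)(2/7) + (1/4)(1/6) = 43/168.

43/168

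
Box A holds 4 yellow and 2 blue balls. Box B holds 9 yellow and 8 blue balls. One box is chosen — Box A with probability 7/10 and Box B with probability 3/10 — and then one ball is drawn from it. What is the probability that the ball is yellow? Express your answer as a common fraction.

From Box A: P(yellow) = 4/6.
From Box B: P(yellow) = 9/17.
Total probability = (7/10)(4/6) + (3/10)(9/17) = 319/510.

319/510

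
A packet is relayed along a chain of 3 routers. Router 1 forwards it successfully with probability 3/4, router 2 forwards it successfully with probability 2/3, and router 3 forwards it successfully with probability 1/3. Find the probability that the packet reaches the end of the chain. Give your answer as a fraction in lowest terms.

1/6

Each stage is reached only if all earlier stages succeed, so
P = 3/4 × 2/3 × 1/3 = 6/36 = 1/6.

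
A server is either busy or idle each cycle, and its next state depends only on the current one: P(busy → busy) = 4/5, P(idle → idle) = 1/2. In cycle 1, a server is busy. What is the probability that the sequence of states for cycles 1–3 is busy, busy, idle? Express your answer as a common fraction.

4/25

Cycle 1 is given. For each transition, use the conditional probability from the current state:
P(busy | busy) = 4/5; P(idle | busy) = 1/5.
P = 4/5 × 1/5 = 4/25.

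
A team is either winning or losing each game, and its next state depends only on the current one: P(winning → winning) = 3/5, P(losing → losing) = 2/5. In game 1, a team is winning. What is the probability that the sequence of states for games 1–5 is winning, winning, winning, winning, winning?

Game 1 is given. For each transition, use the conditional probability from the current state:
P(winning | winning) = 3/5; P(winning | winning) = 3/5; P(winning | winning) = 3/5; P(winning | winning) = 3/5.
P = 3/5 × 3/5 × 3/5 × 3/5 = 81/625.

81/625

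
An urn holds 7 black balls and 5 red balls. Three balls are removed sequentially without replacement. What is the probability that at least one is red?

37/44

P(no red) = 7/12 × 6/11 × 5/10 = 210/1320 = 7/44.
P(at least one) = 1 − 7/44 = 37/44.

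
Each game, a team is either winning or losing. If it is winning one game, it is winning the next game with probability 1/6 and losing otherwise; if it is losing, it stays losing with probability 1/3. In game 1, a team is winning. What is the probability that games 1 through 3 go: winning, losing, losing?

Game 1 is given. For each transition, use the conditional probability from the current state:
P(losing | winning) = 5/6; P(losing | losing) = 1/3.
P = 5/6 × 1/3 = 5/18.

5/18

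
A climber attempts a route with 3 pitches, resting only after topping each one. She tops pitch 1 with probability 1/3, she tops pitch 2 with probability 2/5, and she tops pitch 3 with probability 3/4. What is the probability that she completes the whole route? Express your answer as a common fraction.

Each stage is reached only if all earlier stages succeed, so
P = 1/3 × 2/5 × 3/4 = 6/60 = 1/10.

1/10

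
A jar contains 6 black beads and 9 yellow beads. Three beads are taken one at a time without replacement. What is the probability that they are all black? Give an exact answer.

4/91

P = 6/15 × 5/14 × 4/13 = 120/2730 = 4/91.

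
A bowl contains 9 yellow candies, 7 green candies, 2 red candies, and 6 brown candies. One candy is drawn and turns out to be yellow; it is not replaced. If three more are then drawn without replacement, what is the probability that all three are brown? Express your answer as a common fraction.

After the first draw, 6 of the remaining 23 candies are brown.
P = 6/23 × 5/22 × 4/21 = 120/10626 = 20/1771.

20/1771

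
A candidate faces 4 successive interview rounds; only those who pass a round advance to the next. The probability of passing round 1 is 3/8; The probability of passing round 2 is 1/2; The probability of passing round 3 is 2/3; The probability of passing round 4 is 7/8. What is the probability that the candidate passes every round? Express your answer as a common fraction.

7/64

Each stage is reached only if all earlier stages succeed, so
P = 3/8 × 1/2 × 2/3 × 7/8 = 42/384 = 7/64.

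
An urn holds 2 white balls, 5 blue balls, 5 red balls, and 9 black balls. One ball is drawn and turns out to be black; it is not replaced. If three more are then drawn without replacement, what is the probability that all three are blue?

1/114

After the first draw, 5 of the remaining 20 balls are blue.
P = 5/20 × 4/19 × 3/18 = 60/6840 = 1/114.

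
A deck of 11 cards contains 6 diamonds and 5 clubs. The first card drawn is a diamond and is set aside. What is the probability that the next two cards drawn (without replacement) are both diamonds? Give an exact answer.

After the first draw, 5 of the remaining 10 cards are diamonds.
P = 5/10 × 4/9 = 20/90 = 2/9.

2/9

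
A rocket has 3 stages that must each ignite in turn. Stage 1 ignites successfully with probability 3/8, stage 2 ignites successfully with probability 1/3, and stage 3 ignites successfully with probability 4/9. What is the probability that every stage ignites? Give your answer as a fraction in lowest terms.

Multiplying along the chain,
P = 3/8 × 1/3 × 4/9 = 12/216 = 1/18.

1/18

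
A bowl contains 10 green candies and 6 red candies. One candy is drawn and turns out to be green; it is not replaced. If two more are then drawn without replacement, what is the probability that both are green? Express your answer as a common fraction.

12/35

After the first draw, 9 of the remaining 15 candies are green.
P = 9/15 × 8/14 = 72/210 = 12/35.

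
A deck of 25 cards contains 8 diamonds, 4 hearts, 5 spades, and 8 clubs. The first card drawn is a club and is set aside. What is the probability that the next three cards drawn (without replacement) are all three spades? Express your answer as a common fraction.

With the first card removed, 5 spades remain out of 24.
P = 5/24 × 4/23 × 3/22 = 60/12144 = 5/1012.

5/1012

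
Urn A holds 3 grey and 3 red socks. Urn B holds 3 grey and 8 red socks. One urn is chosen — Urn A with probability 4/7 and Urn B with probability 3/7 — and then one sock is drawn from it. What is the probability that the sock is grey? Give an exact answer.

31/77

From Urn A: P(grey) = 3/6.
From Urn B: P(grey) = 3/11.
Total probability = (4/7)(3/6) + (3/7)(3/11) = 31/77.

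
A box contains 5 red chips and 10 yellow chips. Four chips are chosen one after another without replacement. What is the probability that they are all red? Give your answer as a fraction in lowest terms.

1/273

P = 5/15 × 4/14 × 3/13 × 2/12 = 120/32760 = 1/273.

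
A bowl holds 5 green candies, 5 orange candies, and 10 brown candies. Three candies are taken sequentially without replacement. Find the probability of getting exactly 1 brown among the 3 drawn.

One ordering (brown drawn first) has probability 10/20 × 10/19 × 9/18 = 900/6840 = 5/38.
There are C(3,1) = 3 such orderings, each equally likely, so P = 3 × 5/38 = 15/38.

15/38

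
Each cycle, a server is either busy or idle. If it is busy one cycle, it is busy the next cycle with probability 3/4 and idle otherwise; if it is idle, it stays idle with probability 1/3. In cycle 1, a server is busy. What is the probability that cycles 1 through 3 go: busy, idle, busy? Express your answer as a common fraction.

Cycle 1 is given. For each transition, use the conditional probability from the current state:
P(idle | busy) = 1/4; P(busy | idle) = 2/3.
P = 1/4 × 2/3 = 2/12 = 1/6.

1/6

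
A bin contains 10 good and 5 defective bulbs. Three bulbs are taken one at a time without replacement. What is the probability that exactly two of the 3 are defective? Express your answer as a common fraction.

One ordering (defective drawn first) has probability 5/15 × 4/14 × 10/13 = 200/2730 = 20/273.
There are C(3,2) = 3 such orderings, each equally likely, so P = 3 × 20/273 = 20/91.

20/91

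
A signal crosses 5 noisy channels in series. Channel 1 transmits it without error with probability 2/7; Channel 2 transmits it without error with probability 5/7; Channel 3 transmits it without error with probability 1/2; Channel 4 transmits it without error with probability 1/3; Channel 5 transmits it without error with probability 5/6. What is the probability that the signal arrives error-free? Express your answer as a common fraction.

Each stage is reached only if all earlier stages succeed, so
P = 2/7 × 5/7 × 1/2 × 1/3 × 5/6 = 50/1764 = 25/882.

25/882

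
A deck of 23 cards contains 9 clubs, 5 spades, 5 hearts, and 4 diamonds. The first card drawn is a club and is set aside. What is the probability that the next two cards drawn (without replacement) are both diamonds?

2/77

With the first card removed, 4 diamonds remain out of 22.
P = 4/22 × 3/21 = 12/462 = 2/77.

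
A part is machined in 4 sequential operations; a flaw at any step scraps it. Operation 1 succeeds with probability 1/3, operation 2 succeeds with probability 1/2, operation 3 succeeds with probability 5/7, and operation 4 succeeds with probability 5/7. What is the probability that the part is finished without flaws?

25/294

The events are sequential, so multiply the conditional probabilities:
P = 1/3 × 1/2 × 5/7 × 5/7 = 25/294.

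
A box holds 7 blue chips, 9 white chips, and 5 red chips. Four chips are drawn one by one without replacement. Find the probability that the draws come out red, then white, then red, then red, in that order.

1/266

Multiply the probability of each draw given the previous ones:
P = 5/21 × 9/20 × 4/19 × 3/18 = 540/143640 = 1/266.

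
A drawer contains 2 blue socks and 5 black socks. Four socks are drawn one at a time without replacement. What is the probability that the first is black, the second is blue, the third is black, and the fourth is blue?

1/21

Chain rule:
P = 5/7 × 2/6 × 4/5 × 1/4 = 40/840 = 1/21.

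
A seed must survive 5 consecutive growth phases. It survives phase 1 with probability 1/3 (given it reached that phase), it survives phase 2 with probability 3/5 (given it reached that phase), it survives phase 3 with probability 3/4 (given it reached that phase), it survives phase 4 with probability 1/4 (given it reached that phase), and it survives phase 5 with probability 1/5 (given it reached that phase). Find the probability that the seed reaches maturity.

The events are sequential, so multiply the conditional probabilities:
P = 1/3 × 3/5 × 3/4 × 1/4 × 1/5 = 9/1200 = 3/400.

3/400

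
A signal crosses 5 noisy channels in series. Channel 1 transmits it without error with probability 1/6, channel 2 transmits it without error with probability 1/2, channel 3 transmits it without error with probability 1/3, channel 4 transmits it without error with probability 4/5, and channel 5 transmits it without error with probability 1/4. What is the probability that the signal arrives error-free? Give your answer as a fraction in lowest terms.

Multiplying along the chain,
P = 1/6 × 1/2 × 1/3 × 4/5 × 1/4 = 4/720 = 1/180.

1/180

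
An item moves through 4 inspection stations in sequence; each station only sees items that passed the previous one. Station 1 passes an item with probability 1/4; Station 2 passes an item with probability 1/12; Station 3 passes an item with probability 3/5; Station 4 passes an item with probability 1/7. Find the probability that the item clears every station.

Each stage is reached only if all earlier stages succeed, so
P = 1/4 × 1/12 × 3/5 × 1/7 = 3/1680 = 1/560.

1/560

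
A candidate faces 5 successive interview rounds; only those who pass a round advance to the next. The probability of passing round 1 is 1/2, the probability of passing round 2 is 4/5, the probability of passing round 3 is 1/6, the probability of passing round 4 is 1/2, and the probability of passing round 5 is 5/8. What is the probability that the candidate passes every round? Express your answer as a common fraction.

Each stage is reached only if all earlier stages succeed, so
P = 1/2 × 4/5 × 1/6 × 1/2 × 5/8 = 20/960 = 1/48.

1/48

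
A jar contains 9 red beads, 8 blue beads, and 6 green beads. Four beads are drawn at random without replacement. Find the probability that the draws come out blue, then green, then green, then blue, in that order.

Chain rule:
P = 8/23 × 6/22 × 5/21 × 7/20 = 1680/212520 = 2/253.

2/253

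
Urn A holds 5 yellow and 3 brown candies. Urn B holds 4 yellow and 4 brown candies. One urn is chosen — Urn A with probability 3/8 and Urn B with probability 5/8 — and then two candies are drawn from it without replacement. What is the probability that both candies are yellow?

From Urn A: P(both yellow) = (5/8)(4/7) = 5/14.
From Urn B: P(both yellow) = (4/8)(3/7) = 3/14.
Total probability = (3/8)(5/14) + (5/8)(3/14) = 15/56.

15/56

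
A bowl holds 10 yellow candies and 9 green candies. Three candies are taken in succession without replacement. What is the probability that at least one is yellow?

P(no yellow) = 9/19 × 8/18 × 7/17 = 504/5814 = 28/323.
P(at least one) = 1 − 28/323 = 295/323.

295/323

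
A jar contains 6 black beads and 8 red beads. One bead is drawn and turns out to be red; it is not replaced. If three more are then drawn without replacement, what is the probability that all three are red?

After the first draw, 7 of the remaining 13 beads are red.
P = 7/13 × 6/12 × 5/11 = 210/1716 = 35/286.

35/286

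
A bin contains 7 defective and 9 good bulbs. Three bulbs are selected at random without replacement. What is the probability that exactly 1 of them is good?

One ordering (good drawn first) has probability 9/16 × 7/15 × 6/14 = 378/3360 = 9/80.
There are C(3,1) = 3 such orderings, each equally likely, so P = 3 × 9/80 = 27/80.

27/80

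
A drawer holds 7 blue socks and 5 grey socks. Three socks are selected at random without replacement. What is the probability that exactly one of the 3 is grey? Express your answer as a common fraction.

One ordering (grey drawn first) has probability 5/12 × 7/11 × 6/10 = 210/1320 = 7/44.
There are C(3,1) = 3 such orderings, each equally likely, so P = 3 × 7/44 = 21/44.

21/44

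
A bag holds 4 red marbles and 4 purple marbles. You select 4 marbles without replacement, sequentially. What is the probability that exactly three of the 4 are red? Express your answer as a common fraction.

One ordering (red drawn first) has probability 4/8 × 3/7 × 2/6 × 4/5 = 96/1680 = 2/35.
There are C(4,3) = 4 such orderings, each equally likely, so P = 4 × 2/35 = 8/35.

8/35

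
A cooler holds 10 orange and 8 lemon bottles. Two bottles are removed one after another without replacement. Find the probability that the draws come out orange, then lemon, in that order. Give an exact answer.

40/153

Each draw changes the counts, so multiply the conditional probabilities along the sequence:
P = 10/18 × 8/17 = 80/306 = 40/153.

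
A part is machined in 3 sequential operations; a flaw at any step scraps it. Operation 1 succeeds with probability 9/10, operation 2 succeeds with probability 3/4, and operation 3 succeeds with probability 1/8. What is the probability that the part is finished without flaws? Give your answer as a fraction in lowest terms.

Each stage is reached only if all earlier stages succeed, so
P = 9/10 × 3/4 × 1/8 = 27/320.

27/320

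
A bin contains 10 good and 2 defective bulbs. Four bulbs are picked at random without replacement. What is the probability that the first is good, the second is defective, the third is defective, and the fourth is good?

1/66

Chain rule:
P = 10/12 × 2/11 × 1/10 × 9/9 = 180/11880 = 1/66.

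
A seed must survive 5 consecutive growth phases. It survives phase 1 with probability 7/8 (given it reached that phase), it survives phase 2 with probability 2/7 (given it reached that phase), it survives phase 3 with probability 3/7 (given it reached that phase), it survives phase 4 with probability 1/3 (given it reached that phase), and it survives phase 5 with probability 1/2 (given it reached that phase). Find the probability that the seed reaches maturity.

Each stage is reached only if all earlier stages succeed, so
P = 7/8 × 2/7 × 3/7 × 1/3 × 1/2 = 42/2352 = 1/56.

1/56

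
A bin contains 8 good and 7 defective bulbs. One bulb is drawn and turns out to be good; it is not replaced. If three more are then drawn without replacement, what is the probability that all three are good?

After the first draw, 7 of the remaining 14 bulbs are good.
P = 7/14 × 6/13 × 5/12 = 210/2184 = 5/52.

5/52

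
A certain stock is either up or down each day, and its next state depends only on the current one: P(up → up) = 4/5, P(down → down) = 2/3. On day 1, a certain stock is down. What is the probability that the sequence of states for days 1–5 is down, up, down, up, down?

Day 1 is given. For each transition, use the conditional probability from the current state:
P(up | down) = 1/3; P(down | up) = 1/5; P(up | down) = 1/3; P(down | up) = 1/5.
P = 1/3 × 1/5 × 1/3 × 1/5 = 1/225.

1/225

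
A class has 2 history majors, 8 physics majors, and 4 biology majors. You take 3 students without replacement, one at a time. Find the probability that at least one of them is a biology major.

61/91

P(no biology majors) = 10/14 × 9/13 × 8/12 = 720/2184 = 30/91.
P(at least one) = 1 − 30/91 = 61/91.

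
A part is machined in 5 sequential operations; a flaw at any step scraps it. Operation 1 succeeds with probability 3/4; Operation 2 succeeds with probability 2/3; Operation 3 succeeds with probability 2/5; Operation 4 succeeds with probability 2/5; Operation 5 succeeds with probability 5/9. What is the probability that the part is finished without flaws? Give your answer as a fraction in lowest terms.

2/45

The events are sequential, so multiply the conditional probabilities:
P = 3/4 × 2/3 × 2/5 × 2/5 × 5/9 = 120/2700 = 2/45.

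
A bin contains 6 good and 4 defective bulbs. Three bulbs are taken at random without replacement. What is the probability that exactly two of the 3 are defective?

One ordering (defective drawn first) has probability 4/10 × 3/9 × 6/8 = 72/720 = 1/10.
There are C(3,2) = 3 such orderings, each equally likely, so P = 3 × 1/10 = 3/10.

3/10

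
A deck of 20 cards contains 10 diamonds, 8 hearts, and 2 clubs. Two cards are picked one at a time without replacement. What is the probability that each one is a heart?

14/95

P = 8/20 × 7/19 = 56/380 = 14/95.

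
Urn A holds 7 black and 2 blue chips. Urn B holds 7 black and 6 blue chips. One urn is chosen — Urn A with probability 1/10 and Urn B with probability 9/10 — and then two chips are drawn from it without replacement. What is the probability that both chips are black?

469/1560

From Urn A: P(both black) = (7/9)(6/8) = 7/12.
From Urn B: P(both black) = (7/13)(6/12) = 7/26.
Total probability = (1/10)(7/12) + (9/10)(7/26) = 469/1560.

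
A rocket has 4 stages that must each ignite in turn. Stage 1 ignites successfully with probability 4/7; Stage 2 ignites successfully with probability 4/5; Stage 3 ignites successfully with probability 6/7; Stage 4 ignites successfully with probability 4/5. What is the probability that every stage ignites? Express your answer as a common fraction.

384/1225

Each stage is reached only if all earlier stages succeed, so
P = 4/7 × 4/5 × 6/7 × 4/5 = 384/1225.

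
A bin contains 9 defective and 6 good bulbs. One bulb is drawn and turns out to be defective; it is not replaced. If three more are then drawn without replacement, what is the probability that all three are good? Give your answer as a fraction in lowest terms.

5/91

After the first draw, 6 of the remaining 14 bulbs are good.
P = 6/14 × 5/13 × 4/12 = 120/2184 = 5/91.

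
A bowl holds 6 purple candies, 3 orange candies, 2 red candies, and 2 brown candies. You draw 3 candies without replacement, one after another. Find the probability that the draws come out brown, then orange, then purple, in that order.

3/143

Each draw changes the counts, so multiply the conditional probabilities along the sequence:
P = 2/13 × 3/12 × 6/11 = 36/1716 = 3/143.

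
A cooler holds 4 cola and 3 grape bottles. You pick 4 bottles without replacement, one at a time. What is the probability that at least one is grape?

P(no grape) = 4/7 × 3/6 × 2/5 × 1/4 = 24/840 = 1/35.
P(at least one) = 1 − 1/35 = 34/35.

34/35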